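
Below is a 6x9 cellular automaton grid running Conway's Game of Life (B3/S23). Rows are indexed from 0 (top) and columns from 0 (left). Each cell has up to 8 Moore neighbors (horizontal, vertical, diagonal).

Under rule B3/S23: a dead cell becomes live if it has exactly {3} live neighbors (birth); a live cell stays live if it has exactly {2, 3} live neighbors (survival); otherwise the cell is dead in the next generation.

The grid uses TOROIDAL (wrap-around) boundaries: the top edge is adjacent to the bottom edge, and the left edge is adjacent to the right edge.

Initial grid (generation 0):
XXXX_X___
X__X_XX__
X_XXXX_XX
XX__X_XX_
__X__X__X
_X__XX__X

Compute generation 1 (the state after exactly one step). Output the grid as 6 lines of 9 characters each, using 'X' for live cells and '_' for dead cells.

Simulating step by step:
Generation 0 (given above): 28 live cells
Generation 1: 10 live cells
(generation 1 grid is the final answer)

Answer: ___X____X
_______X_
__X______
_________
__XX____X
_____XX_X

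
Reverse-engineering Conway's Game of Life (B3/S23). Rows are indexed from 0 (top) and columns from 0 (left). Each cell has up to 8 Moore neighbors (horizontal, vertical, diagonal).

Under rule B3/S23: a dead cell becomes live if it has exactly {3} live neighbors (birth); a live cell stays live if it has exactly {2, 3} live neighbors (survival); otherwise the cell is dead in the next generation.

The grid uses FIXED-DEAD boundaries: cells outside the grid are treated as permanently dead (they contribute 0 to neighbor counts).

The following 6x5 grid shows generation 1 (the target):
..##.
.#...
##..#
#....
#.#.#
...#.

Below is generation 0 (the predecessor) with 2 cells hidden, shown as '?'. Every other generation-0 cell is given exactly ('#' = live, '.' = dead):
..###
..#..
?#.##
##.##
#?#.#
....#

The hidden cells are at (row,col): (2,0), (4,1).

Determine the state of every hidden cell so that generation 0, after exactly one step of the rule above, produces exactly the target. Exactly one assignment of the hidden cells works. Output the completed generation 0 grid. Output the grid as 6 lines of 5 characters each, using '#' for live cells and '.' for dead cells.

Answer: ..###
..#..
.#.##
##.##
#.#.#
....#

Derivation:
Hidden generation-0 cells (in order): (2,0), (4,1).
A hidden cell only influences target cells in its own 3x3 neighborhood. Try each of the 2^2 = 4 assignments, step the completed generation 0 forward once under B3/S23, and compare with the target:
  (2,0)=. (4,1)=. -> step reproduces the target at every cell -> ACCEPT
  (2,0)=. (4,1)=# -> step gives (3,0)='.' but target has '#' -> reject
  (2,0)=# (4,1)=. -> step gives (1,1)='.' but target has '#' -> reject
  (2,0)=# (4,1)=# -> step gives (1,1)='.' but target has '#' -> reject
Unique solution: (2,0)=dead, (4,1)=dead.
Check: live-neighbor counts of every cell in the completed generation 0:
02231
13464
33543
34554
24253
12131
Applying B3/S23 to generation 0 with these counts gives:
..##.
.#...
##..#
#....
#.#.#
...#.
which matches the target exactly.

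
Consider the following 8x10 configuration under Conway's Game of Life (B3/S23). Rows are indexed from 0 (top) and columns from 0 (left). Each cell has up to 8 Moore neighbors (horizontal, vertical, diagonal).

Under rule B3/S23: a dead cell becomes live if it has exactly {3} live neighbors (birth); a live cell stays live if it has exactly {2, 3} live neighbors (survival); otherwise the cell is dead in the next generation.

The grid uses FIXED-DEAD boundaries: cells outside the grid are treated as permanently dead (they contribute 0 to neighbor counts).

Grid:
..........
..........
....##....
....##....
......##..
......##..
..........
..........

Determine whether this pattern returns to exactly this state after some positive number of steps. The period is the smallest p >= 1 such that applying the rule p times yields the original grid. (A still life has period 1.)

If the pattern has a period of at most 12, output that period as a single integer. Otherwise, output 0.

Simulating and comparing each generation to the original:
Gen 0 (original, given above): 8 live cells
Gen 1: 6 live cells, differs from original
Gen 2: 8 live cells, MATCHES original -> period = 2

Answer: 2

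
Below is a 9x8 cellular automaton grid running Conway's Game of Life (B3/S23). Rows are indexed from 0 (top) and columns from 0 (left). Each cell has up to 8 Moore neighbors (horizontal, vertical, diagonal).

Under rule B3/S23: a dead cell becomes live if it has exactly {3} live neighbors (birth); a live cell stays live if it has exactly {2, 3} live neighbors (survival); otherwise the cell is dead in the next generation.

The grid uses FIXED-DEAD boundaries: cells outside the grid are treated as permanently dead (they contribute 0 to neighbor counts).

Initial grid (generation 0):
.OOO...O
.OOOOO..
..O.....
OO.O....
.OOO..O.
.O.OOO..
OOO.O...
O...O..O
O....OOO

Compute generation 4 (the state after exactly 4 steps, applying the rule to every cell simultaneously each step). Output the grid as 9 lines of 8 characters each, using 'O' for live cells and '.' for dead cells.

Simulating step by step:
Generation 0 (given above): 32 live cells
Generation 1: 16 live cells
.O......
....O...
O.......
O..O....
.....O..
.....O..
O.O.....
O..OO..O
.....OOO
Generation 2: 13 live cells
........
........
........
........
....O...
........
.O.OO...
.O.OOO.O
....OOOO
Generation 3: 7 live cells
........
........
........
........
........
...OO...
...O.O..
.......O
...O...O
Generation 4: 5 live cells
(generation 4 grid is the final answer)

Answer: ........
........
........
........
........
...OO...
...O....
....O.O.
........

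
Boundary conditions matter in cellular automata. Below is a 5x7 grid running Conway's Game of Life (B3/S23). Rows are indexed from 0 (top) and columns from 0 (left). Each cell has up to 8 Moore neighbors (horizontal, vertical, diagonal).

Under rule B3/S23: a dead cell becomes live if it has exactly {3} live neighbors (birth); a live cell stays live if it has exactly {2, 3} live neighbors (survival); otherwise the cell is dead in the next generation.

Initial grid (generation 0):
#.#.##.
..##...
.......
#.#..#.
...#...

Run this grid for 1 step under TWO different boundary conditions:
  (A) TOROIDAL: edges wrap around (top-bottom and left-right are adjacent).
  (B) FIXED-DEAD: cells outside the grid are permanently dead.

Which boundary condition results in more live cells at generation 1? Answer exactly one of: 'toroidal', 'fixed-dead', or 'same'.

Answer: toroidal

Derivation:
Under TOROIDAL boundary, generation 1:
.##.#..
.####..
.###...
.......
..##.#.
Population = 13

Under FIXED-DEAD boundary, generation 1:
.##.#..
.####..
.###...
.......
.......
Population = 10

Comparison: toroidal=13, fixed-dead=10 -> toroidal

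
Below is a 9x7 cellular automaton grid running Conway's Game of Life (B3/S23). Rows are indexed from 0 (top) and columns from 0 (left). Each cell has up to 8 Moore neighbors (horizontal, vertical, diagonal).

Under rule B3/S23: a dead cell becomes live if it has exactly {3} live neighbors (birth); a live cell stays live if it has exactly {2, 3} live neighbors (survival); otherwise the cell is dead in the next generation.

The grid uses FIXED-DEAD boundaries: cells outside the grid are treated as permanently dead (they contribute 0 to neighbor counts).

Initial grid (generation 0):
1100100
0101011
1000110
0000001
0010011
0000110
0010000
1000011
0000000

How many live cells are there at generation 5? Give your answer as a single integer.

Answer: 16

Derivation:
Simulating step by step:
Generation 0 (given above): 20 live cells
Generation 1: 20 live cells
1110110
0111001
0000100
0000101
0000101
0001111
0000101
0000000
0000000
Generation 2: 14 live cells
1000110
1000000
0010100
0001100
0000001
0001001
0001101
0000000
0000000
Generation 3: 17 live cells
0000000
0101110
0000100
0001110
0001110
0001101
0001110
0000000
0000000
Generation 4: 12 live cells
0000100
0001110
0010000
0000000
0010001
0010001
0001010
0000100
0000000
Generation 5: 16 live cells
0001110
0001110
0001100
0000000
0000000
0011011
0001110
0000100
0000000
Population at generation 5: 16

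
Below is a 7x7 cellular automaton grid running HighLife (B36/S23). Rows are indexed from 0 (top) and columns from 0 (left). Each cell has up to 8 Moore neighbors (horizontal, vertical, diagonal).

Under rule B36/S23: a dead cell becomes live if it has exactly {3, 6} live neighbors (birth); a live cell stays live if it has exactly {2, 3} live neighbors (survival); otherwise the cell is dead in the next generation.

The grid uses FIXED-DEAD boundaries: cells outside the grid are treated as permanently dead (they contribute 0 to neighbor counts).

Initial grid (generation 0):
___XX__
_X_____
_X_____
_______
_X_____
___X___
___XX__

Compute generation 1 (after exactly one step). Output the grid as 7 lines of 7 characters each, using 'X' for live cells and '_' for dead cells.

Simulating step by step:
Generation 0 (given above): 8 live cells
Generation 1: 6 live cells
(generation 1 grid is the final answer)

Answer: _______
__X____
_______
_______
_______
__XXX__
___XX__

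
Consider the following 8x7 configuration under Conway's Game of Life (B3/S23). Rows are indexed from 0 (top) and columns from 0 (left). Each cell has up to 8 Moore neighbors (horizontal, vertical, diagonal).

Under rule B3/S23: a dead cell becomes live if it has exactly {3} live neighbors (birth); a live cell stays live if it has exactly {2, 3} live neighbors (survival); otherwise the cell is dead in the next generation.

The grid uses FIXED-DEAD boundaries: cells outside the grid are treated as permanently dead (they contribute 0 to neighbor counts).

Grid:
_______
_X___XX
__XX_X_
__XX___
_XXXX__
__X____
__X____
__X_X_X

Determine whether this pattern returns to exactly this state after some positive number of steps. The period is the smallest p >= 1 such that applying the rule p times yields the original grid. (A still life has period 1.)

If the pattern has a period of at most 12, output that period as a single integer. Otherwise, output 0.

Answer: 0

Derivation:
Simulating and comparing each generation to the original:
Gen 0 (original, given above): 17 live cells
Gen 1: 13 live cells, differs from original
Gen 2: 15 live cells, differs from original
Gen 3: 18 live cells, differs from original
Gen 4: 16 live cells, differs from original
Gen 5: 17 live cells, differs from original
Gen 6: 16 live cells, differs from original
Gen 7: 19 live cells, differs from original
Gen 8: 21 live cells, differs from original
Gen 9: 14 live cells, differs from original
Gen 10: 14 live cells, differs from original
Gen 11: 11 live cells, differs from original
Gen 12: 15 live cells, differs from original
No period found within 12 steps.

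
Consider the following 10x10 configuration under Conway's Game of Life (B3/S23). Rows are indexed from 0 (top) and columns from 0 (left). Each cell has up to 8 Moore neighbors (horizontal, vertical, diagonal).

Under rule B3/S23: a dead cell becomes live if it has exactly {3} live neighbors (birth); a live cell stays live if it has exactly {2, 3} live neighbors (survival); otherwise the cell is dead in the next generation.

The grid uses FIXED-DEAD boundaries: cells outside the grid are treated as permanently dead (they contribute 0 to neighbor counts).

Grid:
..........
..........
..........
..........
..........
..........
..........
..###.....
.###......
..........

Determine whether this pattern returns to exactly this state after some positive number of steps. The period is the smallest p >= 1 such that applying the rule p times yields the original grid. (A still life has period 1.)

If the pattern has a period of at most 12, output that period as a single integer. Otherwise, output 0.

Simulating and comparing each generation to the original:
Gen 0 (original, given above): 6 live cells
Gen 1: 6 live cells, differs from original
Gen 2: 6 live cells, MATCHES original -> period = 2

Answer: 2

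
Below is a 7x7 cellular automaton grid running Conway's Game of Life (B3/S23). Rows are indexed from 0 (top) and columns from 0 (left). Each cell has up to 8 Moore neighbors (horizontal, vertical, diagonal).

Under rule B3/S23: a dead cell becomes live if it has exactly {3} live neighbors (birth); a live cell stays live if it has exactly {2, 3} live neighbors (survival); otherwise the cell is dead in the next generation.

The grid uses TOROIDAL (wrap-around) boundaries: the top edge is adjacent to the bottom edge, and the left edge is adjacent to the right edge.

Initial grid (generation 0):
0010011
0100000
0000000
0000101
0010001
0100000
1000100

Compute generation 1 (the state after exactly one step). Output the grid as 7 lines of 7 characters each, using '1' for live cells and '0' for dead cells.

Simulating step by step:
Generation 0 (given above): 11 live cells
Generation 1: 13 live cells
(generation 1 grid is the final answer)

Answer: 1100011
0000000
0000000
0000010
1000010
1100000
1100011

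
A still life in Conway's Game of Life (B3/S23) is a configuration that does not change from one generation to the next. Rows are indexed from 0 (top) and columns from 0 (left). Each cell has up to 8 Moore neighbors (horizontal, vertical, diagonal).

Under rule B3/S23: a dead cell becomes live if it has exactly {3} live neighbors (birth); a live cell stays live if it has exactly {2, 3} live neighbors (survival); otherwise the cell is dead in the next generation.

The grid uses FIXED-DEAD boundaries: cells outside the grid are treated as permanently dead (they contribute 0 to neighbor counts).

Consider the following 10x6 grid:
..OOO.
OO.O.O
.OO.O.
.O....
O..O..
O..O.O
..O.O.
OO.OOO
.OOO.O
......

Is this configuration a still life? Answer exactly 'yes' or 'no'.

Compute generation 1 and compare to generation 0 (given above):
Generation 1:
.OOOO.
O....O
...OO.
OO.O..
OOO.O.
.OOO..
O.O...
O....O
OO.O.O
..O...
Cell (0,1) differs: gen0=0 vs gen1=1 -> NOT a still life.

Answer: no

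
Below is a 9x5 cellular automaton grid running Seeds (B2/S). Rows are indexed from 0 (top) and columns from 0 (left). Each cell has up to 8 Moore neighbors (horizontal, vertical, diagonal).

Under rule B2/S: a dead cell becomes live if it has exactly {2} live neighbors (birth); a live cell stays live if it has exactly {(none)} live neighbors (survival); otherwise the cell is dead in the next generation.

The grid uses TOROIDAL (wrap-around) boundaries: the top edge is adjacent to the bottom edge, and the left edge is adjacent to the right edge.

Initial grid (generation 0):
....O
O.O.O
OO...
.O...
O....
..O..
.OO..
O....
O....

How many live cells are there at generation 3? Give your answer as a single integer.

Simulating step by step:
Generation 0 (given above): 13 live cells
Generation 1: 11 live cells
.....
.....
...O.
..O.O
..O..
O..O.
O..O.
..O.O
.O...
Generation 2: 7 live cells
.....
.....
..O.O
.O...
O....
.....
.....
.....
O.OO.
Generation 3: 18 live cells
.OOOO
...O.
OO.O.
..OOO
.O...
.....
.....
.OOOO
.O..O
Population at generation 3: 18

Answer: 18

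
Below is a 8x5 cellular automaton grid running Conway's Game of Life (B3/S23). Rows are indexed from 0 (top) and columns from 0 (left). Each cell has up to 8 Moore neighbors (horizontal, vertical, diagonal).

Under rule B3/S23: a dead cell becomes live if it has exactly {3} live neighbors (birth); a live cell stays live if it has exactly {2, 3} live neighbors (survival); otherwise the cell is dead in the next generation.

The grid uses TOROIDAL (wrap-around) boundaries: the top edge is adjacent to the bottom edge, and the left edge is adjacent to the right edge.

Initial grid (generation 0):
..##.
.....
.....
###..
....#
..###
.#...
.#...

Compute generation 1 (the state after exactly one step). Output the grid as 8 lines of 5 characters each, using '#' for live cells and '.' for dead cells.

Simulating step by step:
Generation 0 (given above): 11 live cells
Generation 1: 13 live cells
(generation 1 grid is the final answer)

Answer: ..#..
.....
.#...
##...
....#
#.###
##.#.
.#...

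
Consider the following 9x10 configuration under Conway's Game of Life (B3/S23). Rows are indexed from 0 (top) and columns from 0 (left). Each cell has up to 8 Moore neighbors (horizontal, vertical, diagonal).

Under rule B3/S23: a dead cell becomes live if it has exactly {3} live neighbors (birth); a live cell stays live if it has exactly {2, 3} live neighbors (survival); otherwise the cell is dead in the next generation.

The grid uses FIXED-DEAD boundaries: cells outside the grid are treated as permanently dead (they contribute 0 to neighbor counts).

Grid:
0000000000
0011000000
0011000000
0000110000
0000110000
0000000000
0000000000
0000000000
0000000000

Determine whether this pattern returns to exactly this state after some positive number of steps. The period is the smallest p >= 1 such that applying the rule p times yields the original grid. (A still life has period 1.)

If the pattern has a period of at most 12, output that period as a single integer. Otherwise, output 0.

Answer: 2

Derivation:
Simulating and comparing each generation to the original:
Gen 0 (original, given above): 8 live cells
Gen 1: 6 live cells, differs from original
Gen 2: 8 live cells, MATCHES original -> period = 2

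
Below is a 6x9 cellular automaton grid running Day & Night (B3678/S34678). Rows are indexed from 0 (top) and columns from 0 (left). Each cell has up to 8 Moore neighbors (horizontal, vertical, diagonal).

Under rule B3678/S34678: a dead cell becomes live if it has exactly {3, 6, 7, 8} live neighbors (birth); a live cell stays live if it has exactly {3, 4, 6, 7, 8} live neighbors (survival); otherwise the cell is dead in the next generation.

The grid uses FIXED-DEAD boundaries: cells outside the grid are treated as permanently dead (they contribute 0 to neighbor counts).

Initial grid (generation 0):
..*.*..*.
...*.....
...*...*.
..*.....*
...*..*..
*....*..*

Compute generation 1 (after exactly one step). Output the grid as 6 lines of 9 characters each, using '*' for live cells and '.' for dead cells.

Simulating step by step:
Generation 0 (given above): 13 live cells
Generation 1: 8 live cells
(generation 1 grid is the final answer)

Answer: ...*.....
..***....
..*......
...*...*.
.......*.
.........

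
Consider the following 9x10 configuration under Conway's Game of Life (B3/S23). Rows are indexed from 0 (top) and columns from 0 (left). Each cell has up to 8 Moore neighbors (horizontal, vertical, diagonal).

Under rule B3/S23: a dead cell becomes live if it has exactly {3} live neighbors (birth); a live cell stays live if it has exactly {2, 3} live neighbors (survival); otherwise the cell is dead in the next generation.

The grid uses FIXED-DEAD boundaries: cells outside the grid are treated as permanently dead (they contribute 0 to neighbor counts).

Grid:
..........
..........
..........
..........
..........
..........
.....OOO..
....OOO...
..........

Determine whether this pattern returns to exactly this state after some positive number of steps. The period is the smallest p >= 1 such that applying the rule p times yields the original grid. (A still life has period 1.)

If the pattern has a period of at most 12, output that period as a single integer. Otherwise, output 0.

Simulating and comparing each generation to the original:
Gen 0 (original, given above): 6 live cells
Gen 1: 6 live cells, differs from original
Gen 2: 6 live cells, MATCHES original -> period = 2

Answer: 2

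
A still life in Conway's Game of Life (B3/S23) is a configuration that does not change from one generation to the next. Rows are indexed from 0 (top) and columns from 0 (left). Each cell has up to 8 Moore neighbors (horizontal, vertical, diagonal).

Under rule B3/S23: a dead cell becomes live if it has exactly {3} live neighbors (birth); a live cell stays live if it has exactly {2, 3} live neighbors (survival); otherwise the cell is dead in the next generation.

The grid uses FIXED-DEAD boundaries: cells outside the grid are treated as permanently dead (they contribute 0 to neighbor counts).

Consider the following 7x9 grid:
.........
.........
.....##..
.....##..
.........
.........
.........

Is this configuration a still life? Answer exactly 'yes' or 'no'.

Compute generation 1 and compare to generation 0 (given above):
Generation 1:
.........
.........
.....##..
.....##..
.........
.........
.........
The grids are IDENTICAL -> still life.

Answer: yes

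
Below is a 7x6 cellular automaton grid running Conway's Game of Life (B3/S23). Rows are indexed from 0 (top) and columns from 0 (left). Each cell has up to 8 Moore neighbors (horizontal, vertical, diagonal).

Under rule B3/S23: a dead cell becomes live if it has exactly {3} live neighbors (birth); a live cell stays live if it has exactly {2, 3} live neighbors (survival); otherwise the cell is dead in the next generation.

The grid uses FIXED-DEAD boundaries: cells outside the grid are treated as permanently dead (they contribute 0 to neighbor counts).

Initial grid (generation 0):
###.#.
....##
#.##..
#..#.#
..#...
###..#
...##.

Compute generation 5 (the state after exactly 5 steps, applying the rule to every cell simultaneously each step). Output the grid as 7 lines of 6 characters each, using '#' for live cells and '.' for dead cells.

Simulating step by step:
Generation 0 (given above): 19 live cells
Generation 1: 24 live cells
.#.###
#...##
.###.#
...##.
#.###.
.##.#.
.####.
Generation 2: 12 live cells
...#.#
#.....
.##..#
.....#
.....#
#....#
.#..#.
Generation 3: 10 live cells
......
.##.#.
.#....
....##
....##
....##
......
Generation 4: 12 live cells
......
.##...
.#####
....##
...#..
....##
......
Generation 5: 7 live cells
(generation 5 grid is the final answer)

Answer: ......
.#..#.
.#...#
.....#
...#..
....#.
......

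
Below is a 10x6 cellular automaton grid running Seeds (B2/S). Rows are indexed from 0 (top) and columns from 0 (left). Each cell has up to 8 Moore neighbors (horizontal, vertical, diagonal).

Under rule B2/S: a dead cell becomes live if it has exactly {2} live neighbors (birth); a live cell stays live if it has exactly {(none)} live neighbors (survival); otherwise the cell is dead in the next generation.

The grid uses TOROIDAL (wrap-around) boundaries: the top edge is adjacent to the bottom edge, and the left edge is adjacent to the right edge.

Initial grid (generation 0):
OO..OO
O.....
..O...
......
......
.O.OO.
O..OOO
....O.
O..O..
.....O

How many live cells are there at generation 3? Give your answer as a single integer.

Simulating step by step:
Generation 0 (given above): 17 live cells
Generation 1: 12 live cells
......
..OOO.
.O....
......
..OOO.
......
.O....
.OO...
......
..OO..
Generation 2: 9 live cells
.O....
.O....
....O.
.O..O.
......
.O..O.
O.....
O.....
......
......
Generation 3: 21 live cells
O.O...
O.O...
OOOO.O
...O.O
OOOOOO
O....O
......
.O...O
......
......
Population at generation 3: 21

Answer: 21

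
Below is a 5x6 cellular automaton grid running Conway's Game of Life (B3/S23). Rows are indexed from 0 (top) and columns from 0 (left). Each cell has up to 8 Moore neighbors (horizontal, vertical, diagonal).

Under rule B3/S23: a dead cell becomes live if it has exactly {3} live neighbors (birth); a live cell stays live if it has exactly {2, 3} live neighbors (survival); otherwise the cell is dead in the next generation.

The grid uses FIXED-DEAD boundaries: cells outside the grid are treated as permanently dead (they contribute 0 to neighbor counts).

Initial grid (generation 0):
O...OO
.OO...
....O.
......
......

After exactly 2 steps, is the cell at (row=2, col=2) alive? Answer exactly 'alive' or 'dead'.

Answer: dead

Derivation:
Simulating step by step:
Generation 0 (given above): 6 live cells
Generation 1: 5 live cells
.O....
.O.OOO
......
......
......
Generation 2: 5 live cells
..O.O.
..O.O.
....O.
......
......

Cell (2,2) at generation 2: 0 -> dead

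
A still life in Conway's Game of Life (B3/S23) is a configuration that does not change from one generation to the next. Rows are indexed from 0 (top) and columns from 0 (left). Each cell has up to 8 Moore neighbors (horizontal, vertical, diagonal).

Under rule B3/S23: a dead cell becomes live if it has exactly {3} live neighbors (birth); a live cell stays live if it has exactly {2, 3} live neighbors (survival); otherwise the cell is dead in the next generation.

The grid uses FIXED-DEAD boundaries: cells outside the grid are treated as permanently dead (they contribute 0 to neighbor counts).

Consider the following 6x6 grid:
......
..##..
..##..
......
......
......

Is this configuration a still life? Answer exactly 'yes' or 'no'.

Compute generation 1 and compare to generation 0 (given above):
Generation 1:
......
..##..
..##..
......
......
......
The grids are IDENTICAL -> still life.

Answer: yes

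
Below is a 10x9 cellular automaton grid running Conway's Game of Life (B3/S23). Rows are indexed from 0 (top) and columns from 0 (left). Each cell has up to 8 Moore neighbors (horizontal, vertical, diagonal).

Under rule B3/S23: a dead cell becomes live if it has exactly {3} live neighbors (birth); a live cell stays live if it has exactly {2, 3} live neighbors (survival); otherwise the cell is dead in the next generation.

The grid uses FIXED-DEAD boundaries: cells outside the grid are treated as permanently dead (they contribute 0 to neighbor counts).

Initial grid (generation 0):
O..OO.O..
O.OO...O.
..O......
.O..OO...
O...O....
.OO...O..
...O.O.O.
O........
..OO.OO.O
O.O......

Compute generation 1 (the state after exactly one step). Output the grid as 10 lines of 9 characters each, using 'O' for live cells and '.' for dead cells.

Simulating step by step:
Generation 0 (given above): 28 live cells
Generation 1: 34 live cells
(generation 1 grid is the final answer)

Answer: .OOOO....
..O.O....
..O.O....
.O.OOO...
O.OOO....
.OOOOOO..
.OO...O..
..OO.O.O.
..OO.....
.OOO.....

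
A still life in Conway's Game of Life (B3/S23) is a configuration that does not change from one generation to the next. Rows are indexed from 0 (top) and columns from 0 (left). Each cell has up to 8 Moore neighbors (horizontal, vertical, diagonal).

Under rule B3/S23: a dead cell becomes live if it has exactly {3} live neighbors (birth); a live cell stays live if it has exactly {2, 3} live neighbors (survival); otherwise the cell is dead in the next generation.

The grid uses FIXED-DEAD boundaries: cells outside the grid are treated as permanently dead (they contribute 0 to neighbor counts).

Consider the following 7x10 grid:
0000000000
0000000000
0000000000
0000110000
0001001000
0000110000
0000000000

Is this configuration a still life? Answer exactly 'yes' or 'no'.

Answer: yes

Derivation:
Compute generation 1 and compare to generation 0 (given above):
Generation 1:
0000000000
0000000000
0000000000
0000110000
0001001000
0000110000
0000000000
The grids are IDENTICAL -> still life.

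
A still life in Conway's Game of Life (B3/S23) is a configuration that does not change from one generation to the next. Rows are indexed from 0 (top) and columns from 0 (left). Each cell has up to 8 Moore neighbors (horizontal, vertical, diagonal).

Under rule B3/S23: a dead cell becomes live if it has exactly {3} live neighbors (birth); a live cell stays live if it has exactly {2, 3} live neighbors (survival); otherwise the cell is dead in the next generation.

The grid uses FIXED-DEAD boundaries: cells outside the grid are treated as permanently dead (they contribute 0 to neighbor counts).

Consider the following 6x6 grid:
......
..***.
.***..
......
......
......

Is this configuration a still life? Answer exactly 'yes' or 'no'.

Answer: no

Derivation:
Compute generation 1 and compare to generation 0 (given above):
Generation 1:
...*..
.*..*.
.*..*.
..*...
......
......
Cell (0,3) differs: gen0=0 vs gen1=1 -> NOT a still life.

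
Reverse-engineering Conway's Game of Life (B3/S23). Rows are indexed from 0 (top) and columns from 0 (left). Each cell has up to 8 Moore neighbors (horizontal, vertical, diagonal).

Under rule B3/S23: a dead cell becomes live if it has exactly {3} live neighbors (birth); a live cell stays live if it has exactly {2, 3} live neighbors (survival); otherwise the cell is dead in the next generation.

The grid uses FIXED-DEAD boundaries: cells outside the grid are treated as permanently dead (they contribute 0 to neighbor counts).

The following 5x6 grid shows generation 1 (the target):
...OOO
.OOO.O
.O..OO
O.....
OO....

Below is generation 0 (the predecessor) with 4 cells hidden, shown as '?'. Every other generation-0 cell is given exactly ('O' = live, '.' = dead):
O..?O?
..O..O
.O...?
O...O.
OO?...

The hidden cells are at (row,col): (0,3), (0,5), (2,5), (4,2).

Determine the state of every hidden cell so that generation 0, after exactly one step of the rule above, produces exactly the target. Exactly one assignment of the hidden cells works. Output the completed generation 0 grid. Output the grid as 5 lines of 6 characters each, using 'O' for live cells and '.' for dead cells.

Answer: O..OOO
..O..O
.O...O
O...O.
OO....

Derivation:
Hidden generation-0 cells (in order): (0,3), (0,5), (2,5), (4,2).
A hidden cell only influences target cells in its own 3x3 neighborhood. Try each of the 2^4 = 16 assignments, step the completed generation 0 forward once under B3/S23, and compare with the target:
  (0,3)=. (0,5)=. (2,5)=. (4,2)=. -> step gives (0,3)='.' but target has 'O' -> reject
  (0,3)=. (0,5)=. (2,5)=. (4,2)=O -> step gives (0,3)='.' but target has 'O' -> reject
  (0,3)=. (0,5)=. (2,5)=O (4,2)=. -> step gives (0,3)='.' but target has 'O' -> reject
  (0,3)=. (0,5)=. (2,5)=O (4,2)=O -> step gives (0,3)='.' but target has 'O' -> reject
  (0,3)=. (0,5)=O (2,5)=. (4,2)=. -> step gives (0,3)='.' but target has 'O' -> reject
  (0,3)=. (0,5)=O (2,5)=. (4,2)=O -> step gives (0,3)='.' but target has 'O' -> reject
  (0,3)=. (0,5)=O (2,5)=O (4,2)=. -> step gives (0,3)='.' but target has 'O' -> reject
  (0,3)=. (0,5)=O (2,5)=O (4,2)=O -> step gives (0,3)='.' but target has 'O' -> reject
  (0,3)=O (0,5)=. (2,5)=. (4,2)=. -> step gives (0,5)='.' but target has 'O' -> reject
  (0,3)=O (0,5)=. (2,5)=. (4,2)=O -> step gives (0,5)='.' but target has 'O' -> reject
  (0,3)=O (0,5)=. (2,5)=O (4,2)=. -> step gives (0,5)='.' but target has 'O' -> reject
  (0,3)=O (0,5)=. (2,5)=O (4,2)=O -> step gives (0,5)='.' but target has 'O' -> reject
  (0,3)=O (0,5)=O (2,5)=. (4,2)=. -> step gives (2,4)='.' but target has 'O' -> reject
  (0,3)=O (0,5)=O (2,5)=. (4,2)=O -> step gives (2,4)='.' but target has 'O' -> reject
  (0,3)=O (0,5)=O (2,5)=O (4,2)=. -> step reproduces the target at every cell -> ACCEPT
  (0,3)=O (0,5)=O (2,5)=O (4,2)=O -> step gives (3,2)='O' but target has '.' -> reject
Unique solution: (0,3)=live, (0,5)=live, (2,5)=live, (4,2)=dead.
Check: live-neighbor counts of every cell in the completed generation 0:
022232
232353
222232
342112
221111
Applying B3/S23 to generation 0 with these counts gives:
...OOO
.OOO.O
.O..OO
O.....
OO....
which matches the target exactly.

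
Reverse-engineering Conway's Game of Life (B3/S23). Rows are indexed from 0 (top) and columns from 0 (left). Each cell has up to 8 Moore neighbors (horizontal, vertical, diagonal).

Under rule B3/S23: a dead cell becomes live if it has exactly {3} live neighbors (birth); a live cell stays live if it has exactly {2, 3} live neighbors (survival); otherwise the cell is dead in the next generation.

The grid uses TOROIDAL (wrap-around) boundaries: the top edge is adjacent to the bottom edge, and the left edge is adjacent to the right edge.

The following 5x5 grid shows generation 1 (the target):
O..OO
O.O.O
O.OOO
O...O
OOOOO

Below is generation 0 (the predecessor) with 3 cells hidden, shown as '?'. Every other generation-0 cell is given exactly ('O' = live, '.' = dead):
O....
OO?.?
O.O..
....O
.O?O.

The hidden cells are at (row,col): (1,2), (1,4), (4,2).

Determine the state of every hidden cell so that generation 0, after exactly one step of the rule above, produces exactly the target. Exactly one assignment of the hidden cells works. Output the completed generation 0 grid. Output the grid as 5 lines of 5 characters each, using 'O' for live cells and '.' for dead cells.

Hidden generation-0 cells (in order): (1,2), (1,4), (4,2).
A hidden cell only influences target cells in its own 3x3 neighborhood. Try each of the 2^3 = 8 assignments, step the completed generation 0 forward once under B3/S23, and compare with the target:
  (1,2)=. (1,4)=. (4,2)=. -> step gives (0,2)='O' but target has '.' -> reject
  (1,2)=. (1,4)=. (4,2)=O -> step gives (0,3)='.' but target has 'O' -> reject
  (1,2)=. (1,4)=O (4,2)=. -> step gives (0,0)='.' but target has 'O' -> reject
  (1,2)=. (1,4)=O (4,2)=O -> step gives (0,0)='.' but target has 'O' -> reject
  (1,2)=O (1,4)=. (4,2)=. -> step gives (0,3)='.' but target has 'O' -> reject
  (1,2)=O (1,4)=. (4,2)=O -> step reproduces the target at every cell -> ACCEPT
  (1,2)=O (1,4)=O (4,2)=. -> step gives (0,0)='.' but target has 'O' -> reject
  (1,2)=O (1,4)=O (4,2)=O -> step gives (0,0)='.' but target has 'O' -> reject
Unique solution: (1,2)=live, (1,4)=dead, (4,2)=live.
Check: live-neighbor counts of every cell in the completed generation 0:
36533
35223
35233
34442
32223
Applying B3/S23 to generation 0 with these counts gives:
O..OO
O.O.O
O.OOO
O...O
OOOOO
which matches the target exactly.

Answer: O....
OOO..
O.O..
....O
.OOO.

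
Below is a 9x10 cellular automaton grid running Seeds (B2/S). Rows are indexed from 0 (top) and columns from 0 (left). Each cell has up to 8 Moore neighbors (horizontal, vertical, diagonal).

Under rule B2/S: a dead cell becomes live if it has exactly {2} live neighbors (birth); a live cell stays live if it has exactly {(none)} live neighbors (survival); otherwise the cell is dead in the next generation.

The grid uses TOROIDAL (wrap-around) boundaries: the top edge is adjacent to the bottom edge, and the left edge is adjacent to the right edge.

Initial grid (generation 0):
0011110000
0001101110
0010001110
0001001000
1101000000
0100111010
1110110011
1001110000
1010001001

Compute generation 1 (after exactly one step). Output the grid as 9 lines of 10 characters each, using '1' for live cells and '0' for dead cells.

Simulating step by step:
Generation 0 (given above): 38 live cells
Generation 1: 11 live cells
(generation 1 grid is the final answer)

Answer: 1000000000
0100000001
0000000001
1000110011
0000000001
0000000000
0000000000
0000000100
0000000000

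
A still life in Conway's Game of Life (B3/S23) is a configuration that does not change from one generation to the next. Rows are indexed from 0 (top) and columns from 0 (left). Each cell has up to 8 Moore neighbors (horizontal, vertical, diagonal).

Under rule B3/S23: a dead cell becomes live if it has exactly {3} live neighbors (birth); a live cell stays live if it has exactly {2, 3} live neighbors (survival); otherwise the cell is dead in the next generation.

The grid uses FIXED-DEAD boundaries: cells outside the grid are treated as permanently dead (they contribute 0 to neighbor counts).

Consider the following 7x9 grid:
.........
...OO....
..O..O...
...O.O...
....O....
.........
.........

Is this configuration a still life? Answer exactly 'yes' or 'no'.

Answer: yes

Derivation:
Compute generation 1 and compare to generation 0 (given above):
Generation 1:
.........
...OO....
..O..O...
...O.O...
....O....
.........
.........
The grids are IDENTICAL -> still life.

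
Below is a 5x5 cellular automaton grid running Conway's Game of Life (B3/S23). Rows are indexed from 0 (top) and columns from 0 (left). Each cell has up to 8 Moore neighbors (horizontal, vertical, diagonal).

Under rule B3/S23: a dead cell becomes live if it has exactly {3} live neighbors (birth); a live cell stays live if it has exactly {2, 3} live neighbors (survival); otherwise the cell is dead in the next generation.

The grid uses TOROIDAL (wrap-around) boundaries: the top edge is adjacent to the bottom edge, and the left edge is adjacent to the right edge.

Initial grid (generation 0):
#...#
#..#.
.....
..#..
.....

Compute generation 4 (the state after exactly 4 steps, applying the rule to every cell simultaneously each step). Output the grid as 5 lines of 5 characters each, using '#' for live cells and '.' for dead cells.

Answer: #...#
#...#
.....
.....
.....

Derivation:
Simulating step by step:
Generation 0 (given above): 5 live cells
Generation 1: 3 live cells
#...#
#....
.....
.....
.....
Generation 2: 4 live cells
#...#
#...#
.....
.....
.....
Generation 3: 4 live cells
#...#
#...#
.....
.....
.....
Generation 4: 4 live cells
(generation 4 grid is the final answer)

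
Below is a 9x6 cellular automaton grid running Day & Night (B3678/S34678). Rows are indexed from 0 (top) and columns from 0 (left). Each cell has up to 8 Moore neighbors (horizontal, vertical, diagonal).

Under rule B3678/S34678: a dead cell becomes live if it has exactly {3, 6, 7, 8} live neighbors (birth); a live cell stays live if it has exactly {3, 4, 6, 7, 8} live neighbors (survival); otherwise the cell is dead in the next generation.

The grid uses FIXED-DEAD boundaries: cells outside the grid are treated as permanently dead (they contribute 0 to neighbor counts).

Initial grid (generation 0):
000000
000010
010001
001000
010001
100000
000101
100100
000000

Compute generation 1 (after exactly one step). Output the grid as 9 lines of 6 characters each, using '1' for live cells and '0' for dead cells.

Answer: 000000
000000
000000
010000
000000
000010
000010
000010
000000

Derivation:
Simulating step by step:
Generation 0 (given above): 11 live cells
Generation 1: 4 live cells
(generation 1 grid is the final answer)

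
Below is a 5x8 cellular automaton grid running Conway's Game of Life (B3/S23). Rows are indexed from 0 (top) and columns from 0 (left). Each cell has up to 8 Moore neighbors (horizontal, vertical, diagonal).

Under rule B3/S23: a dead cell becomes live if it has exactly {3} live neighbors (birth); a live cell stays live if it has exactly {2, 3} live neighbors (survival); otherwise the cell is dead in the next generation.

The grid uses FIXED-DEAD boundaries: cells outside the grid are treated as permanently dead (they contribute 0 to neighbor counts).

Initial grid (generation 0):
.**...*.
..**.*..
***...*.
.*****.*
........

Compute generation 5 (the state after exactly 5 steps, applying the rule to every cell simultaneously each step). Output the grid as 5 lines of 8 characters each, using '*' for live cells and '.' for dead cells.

Simulating step by step:
Generation 0 (given above): 16 live cells
Generation 1: 17 live cells
.***....
*..*.**.
*.....*.
*..****.
..***...
Generation 2: 17 live cells
.****...
*..****.
**.*...*
.**...*.
..*.....
Generation 3: 12 live cells
.**.....
*....**.
*..*...*
*..*....
.**.....
Generation 4: 12 live cells
.*......
*.*...*.
**..*.*.
*..*....
.**.....
Generation 5: 12 live cells
(generation 5 grid is the final answer)

Answer: .*......
*.*..*..
*.**.*..
*..*....
.**.....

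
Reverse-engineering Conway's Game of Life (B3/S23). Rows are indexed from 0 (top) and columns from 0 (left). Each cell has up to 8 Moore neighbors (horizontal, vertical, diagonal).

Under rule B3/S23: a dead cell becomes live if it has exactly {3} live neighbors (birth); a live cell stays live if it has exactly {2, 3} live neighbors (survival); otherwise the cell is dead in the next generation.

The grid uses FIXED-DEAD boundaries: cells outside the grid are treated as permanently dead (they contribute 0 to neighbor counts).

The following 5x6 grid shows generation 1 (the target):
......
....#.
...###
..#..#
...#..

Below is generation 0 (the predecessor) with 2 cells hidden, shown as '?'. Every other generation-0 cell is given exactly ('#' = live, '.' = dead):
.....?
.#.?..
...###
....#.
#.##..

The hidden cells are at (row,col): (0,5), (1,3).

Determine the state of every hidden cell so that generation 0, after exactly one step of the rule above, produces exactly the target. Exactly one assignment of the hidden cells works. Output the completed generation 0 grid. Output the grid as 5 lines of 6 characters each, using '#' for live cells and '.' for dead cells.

Answer: ......
.#....
...###
....#.
#.##..

Derivation:
Hidden generation-0 cells (in order): (0,5), (1,3).
A hidden cell only influences target cells in its own 3x3 neighborhood. Try each of the 2^2 = 4 assignments, step the completed generation 0 forward once under B3/S23, and compare with the target:
  (0,5)=. (1,3)=. -> step reproduces the target at every cell -> ACCEPT
  (0,5)=. (1,3)=# -> step gives (1,2)='#' but target has '.' -> reject
  (0,5)=# (1,3)=. -> step gives (1,4)='.' but target has '#' -> reject
  (0,5)=# (1,3)=# -> step gives (1,2)='#' but target has '.' -> reject
Unique solution: (0,5)=dead, (1,3)=dead.
Check: live-neighbor counts of every cell in the completed generation 0:
111000
102232
112232
123543
021221
Applying B3/S23 to generation 0 with these counts gives:
......
....#.
...###
..#..#
...#..
which matches the target exactly.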